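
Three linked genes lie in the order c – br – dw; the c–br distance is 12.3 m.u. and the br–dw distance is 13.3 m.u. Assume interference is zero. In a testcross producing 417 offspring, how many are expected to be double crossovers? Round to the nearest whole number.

Map distances give recombination frequencies of 0.123 and 0.133 for the two intervals.
With no interference, expected double-crossover frequency = 0.123 × 0.133 = 0.01636.
Expected number = 0.01636 × 417 = 6.82 ≈ 7.

7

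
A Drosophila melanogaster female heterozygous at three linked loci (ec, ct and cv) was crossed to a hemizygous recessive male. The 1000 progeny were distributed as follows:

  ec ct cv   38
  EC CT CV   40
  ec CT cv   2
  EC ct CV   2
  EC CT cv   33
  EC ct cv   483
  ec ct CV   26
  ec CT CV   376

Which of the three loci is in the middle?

The two most frequent reciprocal classes, ec CT CV and EC ct cv, are the parental types, so the F1 was ec CT CV / EC ct cv.
The two rarest classes, ec CT cv and EC ct CV, are the double crossovers. Comparing them with the parentals, only the cv allele has switched, so cv is the middle locus and the order is ct – cv – ec.

cv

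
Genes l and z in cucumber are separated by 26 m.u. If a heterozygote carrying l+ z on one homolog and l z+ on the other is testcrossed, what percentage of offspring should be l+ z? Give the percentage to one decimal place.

37.0%

A map distance of 26 m.u. corresponds to a recombination frequency of 0.260.
The F1 is l+ z / l z+, so l+ z is a parental gamete class with expected frequency (1 − r)/2 = 0.740/2 = 0.3700.
That is 0.3700 = 37.0% of the progeny.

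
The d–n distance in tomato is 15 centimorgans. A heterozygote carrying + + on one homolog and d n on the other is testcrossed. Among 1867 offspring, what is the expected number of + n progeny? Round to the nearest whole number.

A map distance of 15 centimorgans corresponds to a recombination frequency of 0.150.
The F1 is + + / d n, so + n is a recombinant gamete class with expected frequency r/2 = 0.150/2 = 0.0750.
Expected number = 0.0750 × 1867 = 140.03 ≈ 140.

140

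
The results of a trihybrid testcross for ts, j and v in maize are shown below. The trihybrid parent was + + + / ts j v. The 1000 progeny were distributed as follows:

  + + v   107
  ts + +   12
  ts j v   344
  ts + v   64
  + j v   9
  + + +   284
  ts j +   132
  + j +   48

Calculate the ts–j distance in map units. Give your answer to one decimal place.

The two rarest classes, ts + + and + j v, are the double crossovers. Comparing them with the parentals, only the ts allele has switched, so ts is the middle locus and the order is j – ts – v.
Crossovers in the j–ts interval produce the single-crossover classes + j + and ts + v (48 + 64 = 112) plus the double crossovers (21).
RF(j–ts) = (112 + 21) / 1000 = 133/1000 = 0.1330 → 13.3 map units.

13.3 map units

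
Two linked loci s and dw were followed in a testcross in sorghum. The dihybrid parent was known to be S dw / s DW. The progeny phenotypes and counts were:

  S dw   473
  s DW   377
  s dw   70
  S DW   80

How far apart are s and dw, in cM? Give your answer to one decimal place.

The recombinant classes are S DW and s dw: 80 + 70 = 150.
Recombination frequency = 150/1000 = 0.1500 ≈ 15.0%, i.e. 15.0 cM.

15.0 cM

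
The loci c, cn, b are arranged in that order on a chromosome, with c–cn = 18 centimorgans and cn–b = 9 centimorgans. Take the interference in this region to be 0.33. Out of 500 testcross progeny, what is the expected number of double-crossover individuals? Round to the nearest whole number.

Map distances give recombination frequencies of 0.180 and 0.090 for the two intervals.
With interference 0.33 (so coincidence = 0.67), expected double-crossover frequency = 0.180 × 0.090 × 0.67 = 0.01085.
Expected number = 0.01085 × 500 = 5.43 ≈ 5.

5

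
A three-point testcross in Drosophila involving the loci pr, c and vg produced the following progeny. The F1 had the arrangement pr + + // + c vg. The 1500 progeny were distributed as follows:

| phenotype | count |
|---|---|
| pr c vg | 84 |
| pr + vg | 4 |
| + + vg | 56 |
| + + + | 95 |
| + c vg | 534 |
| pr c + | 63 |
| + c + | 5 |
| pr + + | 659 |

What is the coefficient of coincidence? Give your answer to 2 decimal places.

The two rarest classes, pr + vg and + c +, are the double crossovers. Comparing them with the parentals, only the vg allele has switched, so vg is the middle locus and the order is pr – vg – c.
pr–vg: (179 + 9)/1500 = 0.1253; vg–c: (119 + 9)/1500 = 0.0853.
Expected DCO frequency = 0.1253 × 0.0853 ≈ 0.01069; observed = 9/1500 ≈ 0.00600.
Coefficient of coincidence = 0.00600/0.01069 ≈ 0.56.

0.56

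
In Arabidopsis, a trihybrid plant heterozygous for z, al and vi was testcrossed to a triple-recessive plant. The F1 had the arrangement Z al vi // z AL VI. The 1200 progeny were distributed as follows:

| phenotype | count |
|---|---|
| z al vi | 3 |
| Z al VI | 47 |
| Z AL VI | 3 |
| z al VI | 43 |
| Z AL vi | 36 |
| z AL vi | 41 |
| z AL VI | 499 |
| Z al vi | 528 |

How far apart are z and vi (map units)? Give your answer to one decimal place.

7.8 map units

The two rarest classes, z al vi and Z AL VI, are the double crossovers. Comparing them with the parentals, only the z allele has switched, so z is the middle locus and the order is vi – z – al.
Crossovers in the vi–z interval produce the single-crossover classes Z al VI and z AL vi (47 + 41 = 88) plus the double crossovers (6).
RF(vi–z) = (88 + 6) / 1200 = 94/1200 = 0.0783 → 7.8 map units.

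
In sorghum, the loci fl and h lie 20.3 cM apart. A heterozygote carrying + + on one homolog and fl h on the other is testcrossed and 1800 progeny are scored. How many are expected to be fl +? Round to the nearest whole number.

183

A map distance of 20.3 cM corresponds to a recombination frequency of 0.203.
The F1 is + + / fl h, so fl + is a recombinant gamete class with expected frequency r/2 = 0.203/2 = 0.1015.
Expected number = 0.1015 × 1800 = 182.70 ≈ 183.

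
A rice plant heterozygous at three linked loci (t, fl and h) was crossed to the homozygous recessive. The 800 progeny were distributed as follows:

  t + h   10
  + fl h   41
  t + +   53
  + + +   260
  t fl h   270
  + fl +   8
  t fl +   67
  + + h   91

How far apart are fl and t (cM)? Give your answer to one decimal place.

The two most frequent reciprocal classes, + + + and t fl h, are the parental types, so the F1 was + + + / t fl h.
The two rarest classes, + fl + and t + h, are the double crossovers. Comparing them with the parentals, only the fl allele has switched, so fl is the middle locus and the order is t – fl – h.
Crossovers in the t–fl interval produce the single-crossover classes t + + and + fl h (53 + 41 = 94) plus the double crossovers (18).
RF(t–fl) = (94 + 18) / 800 = 112/800 = 0.1400 → 14.0 cM.

14.0 cM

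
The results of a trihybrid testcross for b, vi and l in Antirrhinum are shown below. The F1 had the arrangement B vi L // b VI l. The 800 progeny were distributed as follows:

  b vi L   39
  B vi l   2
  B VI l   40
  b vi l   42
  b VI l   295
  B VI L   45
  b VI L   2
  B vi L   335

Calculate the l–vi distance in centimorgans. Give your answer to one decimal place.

The two rarest classes, B vi l and b VI L, are the double crossovers. Comparing them with the parentals, only the l allele has switched, so l is the middle locus and the order is vi – l – b.
Crossovers in the vi–l interval produce the single-crossover classes B VI L and b vi l (45 + 42 = 87) plus the double crossovers (4).
RF(vi–l) = (87 + 4) / 800 = 91/800 = 0.1138 → 11.4 centimorgans.

11.4 centimorgans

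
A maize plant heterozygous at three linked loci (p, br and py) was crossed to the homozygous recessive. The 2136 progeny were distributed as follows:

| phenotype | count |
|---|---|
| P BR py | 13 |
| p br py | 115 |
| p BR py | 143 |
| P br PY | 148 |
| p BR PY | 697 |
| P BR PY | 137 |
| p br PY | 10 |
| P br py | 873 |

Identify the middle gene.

The two most frequent reciprocal classes, p BR PY and P br py, are the parental types, so the F1 was p BR PY / P br py.
The two rarest classes, p br PY and P BR py, are the double crossovers. Comparing them with the parentals, only the br allele has switched, so br is the middle locus and the order is py – br – p.

br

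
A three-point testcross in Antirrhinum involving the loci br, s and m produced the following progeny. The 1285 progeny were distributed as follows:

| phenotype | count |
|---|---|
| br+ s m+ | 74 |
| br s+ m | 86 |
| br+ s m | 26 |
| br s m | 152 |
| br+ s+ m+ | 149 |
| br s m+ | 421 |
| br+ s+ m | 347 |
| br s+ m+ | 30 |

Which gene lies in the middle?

s

The two most frequent reciprocal classes, br s m+ and br+ s+ m, are the parental types, so the F1 was br s m+ / br+ s+ m.
The two rarest classes, br s+ m+ and br+ s m, are the double crossovers. Comparing them with the parentals, only the s allele has switched, so s is the middle locus and the order is m – s – br.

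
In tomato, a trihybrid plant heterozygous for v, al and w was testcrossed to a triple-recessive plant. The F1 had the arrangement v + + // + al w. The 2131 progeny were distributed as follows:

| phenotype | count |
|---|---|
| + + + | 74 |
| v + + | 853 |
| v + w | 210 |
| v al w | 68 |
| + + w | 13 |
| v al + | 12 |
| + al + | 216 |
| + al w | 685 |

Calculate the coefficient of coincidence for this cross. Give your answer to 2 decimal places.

0.71

The two rarest classes, v al + and + + w, are the double crossovers. Comparing them with the parentals, only the al allele has switched, so al is the middle locus and the order is w – al – v.
w–al: (426 + 25)/2131 = 0.2116; al–v: (142 + 25)/2131 = 0.0784.
Expected DCO frequency = 0.2116 × 0.0784 ≈ 0.01659; observed = 25/2131 ≈ 0.01173.
Coefficient of coincidence = 0.01173/0.01659 ≈ 0.71.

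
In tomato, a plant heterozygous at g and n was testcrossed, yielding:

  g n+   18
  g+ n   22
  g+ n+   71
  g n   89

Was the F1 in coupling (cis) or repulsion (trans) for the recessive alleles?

cis

The two most frequent classes are g+ n+ (71) and g n (89); these are the parental (non-recombinant) types.
So the F1 carried g+ n+ on one chromosome and g n on the other — the recessive alleles are on the same chromosome (cis / coupling).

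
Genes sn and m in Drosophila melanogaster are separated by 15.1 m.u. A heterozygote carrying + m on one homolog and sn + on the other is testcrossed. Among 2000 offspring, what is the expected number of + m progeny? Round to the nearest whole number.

849

A map distance of 15.1 m.u. corresponds to a recombination frequency of 0.151.
The F1 is + m / sn +, so + m is a parental gamete class with expected frequency (1 − r)/2 = 0.849/2 = 0.4245.
Expected number = 0.4245 × 2000 = 849.00 ≈ 849.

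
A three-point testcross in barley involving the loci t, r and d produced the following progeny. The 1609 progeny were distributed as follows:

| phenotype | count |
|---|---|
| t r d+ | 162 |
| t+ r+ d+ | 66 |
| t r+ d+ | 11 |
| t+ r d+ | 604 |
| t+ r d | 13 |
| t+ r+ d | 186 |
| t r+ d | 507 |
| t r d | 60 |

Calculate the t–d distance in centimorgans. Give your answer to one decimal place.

23.1 centimorgans

The two most frequent reciprocal classes, t+ r d+ and t r+ d, are the parental types, so the F1 was t+ r d+ / t r+ d.
The two rarest classes, t+ r d and t r+ d+, are the double crossovers. Comparing them with the parentals, only the d allele has switched, so d is the middle locus and the order is r – d – t.
Crossovers in the d–t interval produce the single-crossover classes t r d+ and t+ r+ d (162 + 186 = 348) plus the double crossovers (24).
RF(d–t) = (348 + 24) / 1609 = 372/1609 = 0.2312 → 23.1 centimorgans.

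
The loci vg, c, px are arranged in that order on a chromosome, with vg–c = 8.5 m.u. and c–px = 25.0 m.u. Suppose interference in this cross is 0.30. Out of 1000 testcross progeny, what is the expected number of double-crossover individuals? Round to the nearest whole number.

Map distances give recombination frequencies of 0.085 and 0.250 for the two intervals.
With interference 0.30 (so coincidence = 0.70), expected double-crossover frequency = 0.085 × 0.250 × 0.70 = 0.01487.
Expected number = 0.01487 × 1000 = 14.88 ≈ 15.

15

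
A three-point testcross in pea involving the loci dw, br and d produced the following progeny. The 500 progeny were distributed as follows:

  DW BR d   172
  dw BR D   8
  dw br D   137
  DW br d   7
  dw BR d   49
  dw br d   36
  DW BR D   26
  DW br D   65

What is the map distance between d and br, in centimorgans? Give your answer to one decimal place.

The two most frequent reciprocal classes, dw br D and DW BR d, are the parental types, so the F1 was dw br D / DW BR d.
The two rarest classes, dw BR D and DW br d, are the double crossovers. Comparing them with the parentals, only the br allele has switched, so br is the middle locus and the order is d – br – dw.
Crossovers in the d–br interval produce the single-crossover classes dw br d and DW BR D (36 + 26 = 62) plus the double crossovers (15).
RF(d–br) = (62 + 15) / 500 = 77/500 = 0.1540 → 15.4 centimorgans.

15.4 centimorgans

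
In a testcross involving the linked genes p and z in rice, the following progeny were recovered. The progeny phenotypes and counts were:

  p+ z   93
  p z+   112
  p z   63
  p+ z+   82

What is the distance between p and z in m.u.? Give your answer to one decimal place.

The two most frequent classes, p+ z (93) and p z+ (112), are the parental types, so the F1 was p+ z / p z+.
The recombinant classes are p+ z+ and p z: 82 + 63 = 145.
Recombination frequency = 145/350 = 0.4143 ≈ 41.4%, i.e. 41.4 m.u.

41.4 m.u.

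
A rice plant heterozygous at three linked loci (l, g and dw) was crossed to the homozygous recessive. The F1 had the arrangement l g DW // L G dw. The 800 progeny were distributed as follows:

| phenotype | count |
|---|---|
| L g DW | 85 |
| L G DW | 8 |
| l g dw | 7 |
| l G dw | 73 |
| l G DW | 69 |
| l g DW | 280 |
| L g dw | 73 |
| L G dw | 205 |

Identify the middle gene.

dw

The two rarest classes, l g dw and L G DW, are the double crossovers. Comparing them with the parentals, only the dw allele has switched, so dw is the middle locus and the order is l – dw – g.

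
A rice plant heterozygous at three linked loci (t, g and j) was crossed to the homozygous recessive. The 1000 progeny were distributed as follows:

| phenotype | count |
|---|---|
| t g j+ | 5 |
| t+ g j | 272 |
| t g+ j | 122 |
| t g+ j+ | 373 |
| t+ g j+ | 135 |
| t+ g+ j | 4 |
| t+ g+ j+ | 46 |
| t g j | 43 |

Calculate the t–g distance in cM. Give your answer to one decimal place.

The two most frequent reciprocal classes, t g+ j+ and t+ g j, are the parental types, so the F1 was t g+ j+ / t+ g j.
The two rarest classes, t g j+ and t+ g+ j, are the double crossovers. Comparing them with the parentals, only the g allele has switched, so g is the middle locus and the order is t – g – j.
Crossovers in the t–g interval produce the single-crossover classes t+ g+ j+ and t g j (46 + 43 = 89) plus the double crossovers (9).
RF(t–g) = (89 + 9) / 1000 = 98/1000 = 0.0980 → 9.8 cM.

9.8 cM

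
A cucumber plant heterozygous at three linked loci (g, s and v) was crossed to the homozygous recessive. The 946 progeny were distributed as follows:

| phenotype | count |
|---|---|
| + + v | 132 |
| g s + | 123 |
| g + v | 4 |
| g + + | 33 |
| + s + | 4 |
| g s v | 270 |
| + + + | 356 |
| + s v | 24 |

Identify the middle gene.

The two most frequent reciprocal classes, + + + and g s v, are the parental types, so the F1 was + + + / g s v.
The two rarest classes, + s + and g + v, are the double crossovers. Comparing them with the parentals, only the s allele has switched, so s is the middle locus and the order is g – s – v.

s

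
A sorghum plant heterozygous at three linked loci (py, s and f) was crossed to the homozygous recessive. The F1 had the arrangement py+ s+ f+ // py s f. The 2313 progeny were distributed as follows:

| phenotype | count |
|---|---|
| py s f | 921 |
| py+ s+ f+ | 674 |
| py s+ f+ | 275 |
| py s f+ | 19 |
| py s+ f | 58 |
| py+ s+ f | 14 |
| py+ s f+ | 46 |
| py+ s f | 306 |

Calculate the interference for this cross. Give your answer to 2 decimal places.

The two rarest classes, py+ s+ f and py s f+, are the double crossovers. Comparing them with the parentals, only the f allele has switched, so f is the middle locus and the order is s – f – py.
s–f: (104 + 33)/2313 = 0.0592; f–py: (581 + 33)/2313 = 0.2655.
Expected DCO frequency = 0.0592 × 0.2655 ≈ 0.01572; observed = 33/2313 ≈ 0.01427.
Coefficient of coincidence = 0.01427/0.01572 ≈ 0.91; interference = 1 − 0.91 = 0.09.

0.09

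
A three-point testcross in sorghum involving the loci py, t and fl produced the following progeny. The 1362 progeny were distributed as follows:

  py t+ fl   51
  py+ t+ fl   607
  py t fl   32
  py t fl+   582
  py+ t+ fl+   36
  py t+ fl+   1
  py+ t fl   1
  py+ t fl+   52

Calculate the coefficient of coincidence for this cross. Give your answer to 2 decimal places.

The two most frequent reciprocal classes, py t fl+ and py+ t+ fl, are the parental types, so the F1 was py t fl+ / py+ t+ fl.
The two rarest classes, py t+ fl+ and py+ t fl, are the double crossovers. Comparing them with the parentals, only the t allele has switched, so t is the middle locus and the order is py – t – fl.
py–t: (103 + 2)/1362 = 0.0771; t–fl: (68 + 2)/1362 = 0.0514.
Expected DCO frequency = 0.0771 × 0.0514 ≈ 0.00396; observed = 2/1362 ≈ 0.00147.
Coefficient of coincidence = 0.00147/0.00396 ≈ 0.37.

0.37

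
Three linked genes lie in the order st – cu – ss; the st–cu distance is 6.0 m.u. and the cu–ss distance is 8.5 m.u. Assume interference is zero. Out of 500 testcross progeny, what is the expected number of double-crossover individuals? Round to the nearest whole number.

Map distances give recombination frequencies of 0.060 and 0.085 for the two intervals.
With no interference, expected double-crossover frequency = 0.060 × 0.085 = 0.00510.
Expected number = 0.00510 × 500 = 2.55 ≈ 3.

3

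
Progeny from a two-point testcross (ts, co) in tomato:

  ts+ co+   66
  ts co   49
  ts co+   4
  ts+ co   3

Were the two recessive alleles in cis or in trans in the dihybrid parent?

The two most frequent classes are ts+ co+ (66) and ts co (49); these are the parental (non-recombinant) types.
So the F1 carried ts+ co+ on one chromosome and ts co on the other — the recessive alleles are on the same chromosome (cis / coupling).

cis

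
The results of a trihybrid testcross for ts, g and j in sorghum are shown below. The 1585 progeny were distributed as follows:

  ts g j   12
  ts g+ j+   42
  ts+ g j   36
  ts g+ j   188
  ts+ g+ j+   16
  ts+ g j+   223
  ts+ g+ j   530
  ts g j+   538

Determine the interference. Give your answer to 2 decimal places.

0.05

The two most frequent reciprocal classes, ts g j+ and ts+ g+ j, are the parental types, so the F1 was ts g j+ / ts+ g+ j.
The two rarest classes, ts g j and ts+ g+ j+, are the double crossovers. Comparing them with the parentals, only the j allele has switched, so j is the middle locus and the order is ts – j – g.
ts–j: (411 + 28)/1585 = 0.2770; j–g: (78 + 28)/1585 = 0.0669.
Expected DCO frequency = 0.2770 × 0.0669 ≈ 0.01853; observed = 28/1585 ≈ 0.01767.
Coefficient of coincidence = 0.01767/0.01853 ≈ 0.95; interference = 1 − 0.95 = 0.05.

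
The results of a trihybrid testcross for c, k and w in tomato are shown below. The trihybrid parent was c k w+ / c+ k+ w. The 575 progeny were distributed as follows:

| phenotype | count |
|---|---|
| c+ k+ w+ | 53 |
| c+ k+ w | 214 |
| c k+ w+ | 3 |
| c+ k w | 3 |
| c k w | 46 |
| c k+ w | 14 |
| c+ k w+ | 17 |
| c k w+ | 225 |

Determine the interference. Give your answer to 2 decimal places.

The two rarest classes, c k+ w+ and c+ k w, are the double crossovers. Comparing them with the parentals, only the k allele has switched, so k is the middle locus and the order is c – k – w.
c–k: (31 + 6)/575 = 0.0643; k–w: (99 + 6)/575 = 0.1826.
Expected DCO frequency = 0.0643 × 0.1826 ≈ 0.01174; observed = 6/575 ≈ 0.01043.
Coefficient of coincidence = 0.01043/0.01174 ≈ 0.89; interference = 1 − 0.89 = 0.11.

0.11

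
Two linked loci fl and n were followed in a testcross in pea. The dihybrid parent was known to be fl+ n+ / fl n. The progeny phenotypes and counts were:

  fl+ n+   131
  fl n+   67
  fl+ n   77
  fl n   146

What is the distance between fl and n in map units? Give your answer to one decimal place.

34.2 map units

The recombinant classes are fl+ n and fl n+: 77 + 67 = 144.
Recombination frequency = 144/421 = 0.3420 ≈ 34.2%, i.e. 34.2 map units.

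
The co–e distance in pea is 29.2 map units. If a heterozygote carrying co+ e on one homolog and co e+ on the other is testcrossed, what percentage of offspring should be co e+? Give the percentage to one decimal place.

A map distance of 29.2 map units corresponds to a recombination frequency of 0.292.
The F1 is co+ e / co e+, so co e+ is a parental gamete class with expected frequency (1 − r)/2 = 0.708/2 = 0.3540.
That is 0.3540 = 35.4% of the progeny.

35.4%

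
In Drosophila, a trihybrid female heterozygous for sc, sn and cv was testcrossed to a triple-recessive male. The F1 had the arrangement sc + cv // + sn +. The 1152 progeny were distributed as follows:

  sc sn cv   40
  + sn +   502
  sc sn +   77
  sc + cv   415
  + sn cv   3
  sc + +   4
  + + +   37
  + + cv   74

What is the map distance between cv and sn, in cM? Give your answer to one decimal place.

7.3 cM

The two rarest classes, sc + + and + sn cv, are the double crossovers. Comparing them with the parentals, only the cv allele has switched, so cv is the middle locus and the order is sc – cv – sn.
Crossovers in the cv–sn interval produce the single-crossover classes sc sn cv and + + + (40 + 37 = 77) plus the double crossovers (7).
RF(cv–sn) = (77 + 7) / 1152 = 84/1152 = 0.0729 → 7.3 cM.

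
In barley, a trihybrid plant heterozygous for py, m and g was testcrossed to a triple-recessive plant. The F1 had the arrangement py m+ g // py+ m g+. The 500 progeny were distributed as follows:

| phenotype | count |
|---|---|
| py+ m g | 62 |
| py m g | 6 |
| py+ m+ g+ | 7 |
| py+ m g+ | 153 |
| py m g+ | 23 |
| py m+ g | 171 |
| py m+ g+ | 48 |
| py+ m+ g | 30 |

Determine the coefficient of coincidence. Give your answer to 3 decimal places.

The two rarest classes, py m g and py+ m+ g+, are the double crossovers. Comparing them with the parentals, only the m allele has switched, so m is the middle locus and the order is g – m – py.
g–m: (110 + 13)/500 = 0.2460; m–py: (53 + 13)/500 = 0.1320.
Expected DCO frequency = 0.2460 × 0.1320 ≈ 0.03247; observed = 13/500 ≈ 0.02600.
Coefficient of coincidence = 0.02600/0.03247 ≈ 0.801.

0.801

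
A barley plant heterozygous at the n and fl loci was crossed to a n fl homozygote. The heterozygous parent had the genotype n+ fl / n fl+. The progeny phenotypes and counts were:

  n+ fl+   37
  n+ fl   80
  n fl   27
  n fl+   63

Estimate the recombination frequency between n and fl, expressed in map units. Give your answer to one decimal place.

30.9 map units

The recombinant classes are n+ fl+ and n fl: 37 + 27 = 64.
Recombination frequency = 64/207 = 0.3092 ≈ 30.9%, i.e. 30.9 map units.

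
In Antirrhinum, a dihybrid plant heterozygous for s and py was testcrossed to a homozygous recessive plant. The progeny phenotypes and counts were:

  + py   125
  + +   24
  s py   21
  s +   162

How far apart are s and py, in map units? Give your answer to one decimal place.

13.6 map units

The two most frequent classes, + py (125) and s + (162), are the parental types, so the F1 was + py / s +.
The recombinant classes are + + and s py: 24 + 21 = 45.
Recombination frequency = 45/332 = 0.1355 ≈ 13.6%, i.e. 13.6 map units.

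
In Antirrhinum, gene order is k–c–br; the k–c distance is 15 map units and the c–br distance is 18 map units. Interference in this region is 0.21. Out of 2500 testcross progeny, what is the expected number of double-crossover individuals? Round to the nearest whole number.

Map distances give recombination frequencies of 0.150 and 0.180 for the two intervals.
With interference 0.21 (so coincidence = 0.79), expected double-crossover frequency = 0.150 × 0.180 × 0.79 = 0.02133.
Expected number = 0.02133 × 2500 = 53.33 ≈ 53.

53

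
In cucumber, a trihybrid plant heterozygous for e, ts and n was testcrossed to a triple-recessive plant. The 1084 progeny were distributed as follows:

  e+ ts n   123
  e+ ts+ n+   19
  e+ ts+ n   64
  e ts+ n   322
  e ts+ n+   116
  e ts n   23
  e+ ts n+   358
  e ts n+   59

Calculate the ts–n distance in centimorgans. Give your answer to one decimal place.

The two most frequent reciprocal classes, e+ ts n+ and e ts+ n, are the parental types, so the F1 was e+ ts n+ / e ts+ n.
The two rarest classes, e+ ts+ n+ and e ts n, are the double crossovers. Comparing them with the parentals, only the ts allele has switched, so ts is the middle locus and the order is e – ts – n.
Crossovers in the ts–n interval produce the single-crossover classes e+ ts n and e ts+ n+ (123 + 116 = 239) plus the double crossovers (42).
RF(ts–n) = (239 + 42) / 1084 = 281/1084 = 0.2592 → 25.9 centimorgans.

25.9 centimorgans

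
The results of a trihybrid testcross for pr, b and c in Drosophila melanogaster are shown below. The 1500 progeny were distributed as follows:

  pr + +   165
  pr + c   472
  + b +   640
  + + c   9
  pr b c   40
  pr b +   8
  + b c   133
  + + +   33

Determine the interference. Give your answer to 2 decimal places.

The two most frequent reciprocal classes, pr + c and + b +, are the parental types, so the F1 was pr + c / + b +.
The two rarest classes, + + c and pr b +, are the double crossovers. Comparing them with the parentals, only the pr allele has switched, so pr is the middle locus and the order is c – pr – b.
c–pr: (298 + 17)/1500 = 0.2100; pr–b: (73 + 17)/1500 = 0.0600.
Expected DCO frequency = 0.2100 × 0.0600 ≈ 0.01260; observed = 17/1500 ≈ 0.01133.
Coefficient of coincidence = 0.01133/0.01260 ≈ 0.90; interference = 1 − 0.90 = 0.10.

0.10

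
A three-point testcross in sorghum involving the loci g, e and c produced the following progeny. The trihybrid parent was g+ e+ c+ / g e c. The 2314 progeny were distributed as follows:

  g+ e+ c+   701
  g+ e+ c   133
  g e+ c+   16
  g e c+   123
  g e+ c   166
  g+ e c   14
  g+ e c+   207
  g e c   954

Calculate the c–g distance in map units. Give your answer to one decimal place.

The two rarest classes, g e+ c+ and g+ e c, are the double crossovers. Comparing them with the parentals, only the g allele has switched, so g is the middle locus and the order is e – g – c.
Crossovers in the g–c interval produce the single-crossover classes g+ e+ c and g e c+ (133 + 123 = 256) plus the double crossovers (30).
RF(g–c) = (256 + 30) / 2314 = 286/2314 = 0.1236 → 12.4 map units.

12.4 map units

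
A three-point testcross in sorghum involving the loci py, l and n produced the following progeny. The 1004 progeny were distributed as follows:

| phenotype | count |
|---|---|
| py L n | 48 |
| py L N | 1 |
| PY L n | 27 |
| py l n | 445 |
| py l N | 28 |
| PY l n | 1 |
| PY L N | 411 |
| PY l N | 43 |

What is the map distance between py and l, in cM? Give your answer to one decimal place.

9.3 cM

The two most frequent reciprocal classes, py l n and PY L N, are the parental types, so the F1 was py l n / PY L N.
The two rarest classes, PY l n and py L N, are the double crossovers. Comparing them with the parentals, only the py allele has switched, so py is the middle locus and the order is l – py – n.
Crossovers in the l–py interval produce the single-crossover classes py L n and PY l N (48 + 43 = 91) plus the double crossovers (2).
RF(l–py) = (91 + 2) / 1004 = 93/1004 = 0.0926 → 9.3 cM.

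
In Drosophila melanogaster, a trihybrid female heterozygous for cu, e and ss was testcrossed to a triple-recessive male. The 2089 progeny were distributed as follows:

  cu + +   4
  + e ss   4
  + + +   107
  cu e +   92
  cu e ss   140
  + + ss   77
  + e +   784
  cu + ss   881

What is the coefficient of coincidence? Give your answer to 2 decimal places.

The two most frequent reciprocal classes, cu + ss and + e +, are the parental types, so the F1 was cu + ss / + e +.
The two rarest classes, cu + + and + e ss, are the double crossovers. Comparing them with the parentals, only the ss allele has switched, so ss is the middle locus and the order is e – ss – cu.
e–ss: (247 + 8)/2089 = 0.1221; ss–cu: (169 + 8)/2089 = 0.0847.
Expected DCO frequency = 0.1221 × 0.0847 ≈ 0.01034; observed = 8/2089 ≈ 0.00383.
Coefficient of coincidence = 0.00383/0.01034 ≈ 0.37.

0.37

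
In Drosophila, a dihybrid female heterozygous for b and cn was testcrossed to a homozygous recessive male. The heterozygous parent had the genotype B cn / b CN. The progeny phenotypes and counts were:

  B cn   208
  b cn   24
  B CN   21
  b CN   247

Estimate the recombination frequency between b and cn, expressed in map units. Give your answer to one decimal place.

9.0 map units

The recombinant classes are B CN and b cn: 21 + 24 = 45.
Recombination frequency = 45/500 = 0.0900 ≈ 9.0%, i.e. 9.0 map units.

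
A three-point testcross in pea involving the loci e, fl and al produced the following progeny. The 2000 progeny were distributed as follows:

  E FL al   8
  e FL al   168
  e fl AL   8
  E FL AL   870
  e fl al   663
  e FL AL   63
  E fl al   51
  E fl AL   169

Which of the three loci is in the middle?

al

The two most frequent reciprocal classes, E FL AL and e fl al, are the parental types, so the F1 was E FL AL / e fl al.
The two rarest classes, E FL al and e fl AL, are the double crossovers. Comparing them with the parentals, only the al allele has switched, so al is the middle locus and the order is fl – al – e.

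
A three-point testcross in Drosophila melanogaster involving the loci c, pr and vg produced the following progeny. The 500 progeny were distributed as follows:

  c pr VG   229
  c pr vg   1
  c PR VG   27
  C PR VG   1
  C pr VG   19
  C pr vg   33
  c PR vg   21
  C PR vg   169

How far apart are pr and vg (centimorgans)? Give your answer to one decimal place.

The two most frequent reciprocal classes, c pr VG and C PR vg, are the parental types, so the F1 was c pr VG / C PR vg.
The two rarest classes, c pr vg and C PR VG, are the double crossovers. Comparing them with the parentals, only the vg allele has switched, so vg is the middle locus and the order is c – vg – pr.
Crossovers in the vg–pr interval produce the single-crossover classes c PR VG and C pr vg (27 + 33 = 60) plus the double crossovers (2).
RF(vg–pr) = (60 + 2) / 500 = 62/500 = 0.1240 → 12.4 centimorgans.

12.4 centimorgans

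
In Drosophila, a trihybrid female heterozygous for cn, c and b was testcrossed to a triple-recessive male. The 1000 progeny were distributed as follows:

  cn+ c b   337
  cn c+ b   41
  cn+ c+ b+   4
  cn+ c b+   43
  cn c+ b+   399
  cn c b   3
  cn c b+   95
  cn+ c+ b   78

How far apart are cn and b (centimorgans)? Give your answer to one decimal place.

9.1 centimorgans

The two most frequent reciprocal classes, cn c+ b+ and cn+ c b, are the parental types, so the F1 was cn c+ b+ / cn+ c b.
The two rarest classes, cn+ c+ b+ and cn c b, are the double crossovers. Comparing them with the parentals, only the cn allele has switched, so cn is the middle locus and the order is c – cn – b.
Crossovers in the cn–b interval produce the single-crossover classes cn c+ b and cn+ c b+ (41 + 43 = 84) plus the double crossovers (7).
RF(cn–b) = (84 + 7) / 1000 = 91/1000 = 0.0910 → 9.1 centimorgans.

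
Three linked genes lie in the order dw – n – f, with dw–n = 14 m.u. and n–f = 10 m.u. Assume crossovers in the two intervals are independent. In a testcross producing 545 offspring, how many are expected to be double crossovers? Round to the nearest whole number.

8

Map distances give recombination frequencies of 0.140 and 0.100 for the two intervals.
With no interference, expected double-crossover frequency = 0.140 × 0.100 = 0.01400.
Expected number = 0.01400 × 545 = 7.63 ≈ 8.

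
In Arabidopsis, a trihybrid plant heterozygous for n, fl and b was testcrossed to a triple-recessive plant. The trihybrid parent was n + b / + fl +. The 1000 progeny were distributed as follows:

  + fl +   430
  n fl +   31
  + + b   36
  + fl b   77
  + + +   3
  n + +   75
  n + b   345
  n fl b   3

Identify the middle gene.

fl

The two rarest classes, n fl b and + + +, are the double crossovers. Comparing them with the parentals, only the fl allele has switched, so fl is the middle locus and the order is n – fl – b.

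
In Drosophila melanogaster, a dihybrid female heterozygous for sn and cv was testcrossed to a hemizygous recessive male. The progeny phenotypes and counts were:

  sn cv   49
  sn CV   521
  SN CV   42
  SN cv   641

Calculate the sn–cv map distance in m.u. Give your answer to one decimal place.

7.3 m.u.

The two most frequent classes, SN cv (641) and sn CV (521), are the parental types, so the F1 was SN cv / sn CV.
The recombinant classes are SN CV and sn cv: 42 + 49 = 91.
Recombination frequency = 91/1253 = 0.0726 ≈ 7.3%, i.e. 7.3 m.u.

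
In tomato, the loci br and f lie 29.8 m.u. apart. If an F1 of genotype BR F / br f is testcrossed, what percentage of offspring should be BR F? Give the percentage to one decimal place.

35.1%

A map distance of 29.8 m.u. corresponds to a recombination frequency of 0.298.
The F1 is BR F / br f, so BR F is a parental gamete class with expected frequency (1 − r)/2 = 0.702/2 = 0.3510.
That is 0.3510 = 35.1% of the progeny.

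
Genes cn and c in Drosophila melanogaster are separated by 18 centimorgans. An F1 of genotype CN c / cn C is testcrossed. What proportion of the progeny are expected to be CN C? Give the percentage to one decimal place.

A map distance of 18 centimorgans corresponds to a recombination frequency of 0.180.
The F1 is CN c / cn C, so CN C is a recombinant gamete class with expected frequency r/2 = 0.180/2 = 0.0900.
That is 0.0900 = 9.0% of the progeny.

9.0%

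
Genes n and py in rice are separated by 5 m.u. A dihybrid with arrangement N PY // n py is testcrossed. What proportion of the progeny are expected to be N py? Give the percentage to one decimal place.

2.5%

A map distance of 5 m.u. corresponds to a recombination frequency of 0.050.
The F1 is N PY / n py, so N py is a recombinant gamete class with expected frequency r/2 = 0.050/2 = 0.0250.
That is 0.0250 = 2.5% of the progeny.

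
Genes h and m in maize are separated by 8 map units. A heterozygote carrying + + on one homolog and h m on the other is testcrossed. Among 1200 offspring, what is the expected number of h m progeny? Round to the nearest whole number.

A map distance of 8 map units corresponds to a recombination frequency of 0.080.
The F1 is + + / h m, so h m is a parental gamete class with expected frequency (1 − r)/2 = 0.920/2 = 0.4600.
Expected number = 0.4600 × 1200 = 552.00 ≈ 552.

552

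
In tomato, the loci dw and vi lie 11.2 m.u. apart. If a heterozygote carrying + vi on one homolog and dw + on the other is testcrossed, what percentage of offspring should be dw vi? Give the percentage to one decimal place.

5.6%

A map distance of 11.2 m.u. corresponds to a recombination frequency of 0.112.
The F1 is + vi / dw +, so dw vi is a recombinant gamete class with expected frequency r/2 = 0.112/2 = 0.0560.
That is 0.0560 = 5.6% of the progeny.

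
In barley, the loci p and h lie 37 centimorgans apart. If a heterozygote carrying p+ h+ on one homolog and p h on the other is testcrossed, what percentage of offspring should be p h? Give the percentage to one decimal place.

A map distance of 37 centimorgans corresponds to a recombination frequency of 0.370.
The F1 is p+ h+ / p h, so p h is a parental gamete class with expected frequency (1 − r)/2 = 0.630/2 = 0.3150.
That is 0.3150 = 31.5% of the progeny.

31.5%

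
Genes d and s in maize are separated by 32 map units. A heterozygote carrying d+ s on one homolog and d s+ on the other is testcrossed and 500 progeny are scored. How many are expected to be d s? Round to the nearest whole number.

A map distance of 32 map units corresponds to a recombination frequency of 0.320.
The F1 is d+ s / d s+, so d s is a recombinant gamete class with expected frequency r/2 = 0.320/2 = 0.1600.
Expected number = 0.1600 × 500 = 80.00 ≈ 80.

80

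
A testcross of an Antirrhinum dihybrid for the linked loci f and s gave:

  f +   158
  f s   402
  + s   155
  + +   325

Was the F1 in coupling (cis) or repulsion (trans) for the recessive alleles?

The two most frequent classes are + + (325) and f s (402); these are the parental (non-recombinant) types.
So the F1 carried + + on one chromosome and f s on the other — the recessive alleles are on the same chromosome (cis / coupling).

cis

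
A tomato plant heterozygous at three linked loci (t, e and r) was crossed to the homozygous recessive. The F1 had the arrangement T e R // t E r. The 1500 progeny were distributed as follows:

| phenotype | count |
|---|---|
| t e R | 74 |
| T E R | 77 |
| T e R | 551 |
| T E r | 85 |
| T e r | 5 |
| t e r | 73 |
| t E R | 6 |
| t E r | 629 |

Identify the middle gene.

r

The two rarest classes, T e r and t E R, are the double crossovers. Comparing them with the parentals, only the r allele has switched, so r is the middle locus and the order is t – r – e.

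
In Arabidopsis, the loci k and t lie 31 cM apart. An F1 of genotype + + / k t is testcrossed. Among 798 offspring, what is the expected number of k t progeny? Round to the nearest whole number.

275

A map distance of 31 cM corresponds to a recombination frequency of 0.310.
The F1 is + + / k t, so k t is a parental gamete class with expected frequency (1 − r)/2 = 0.690/2 = 0.3450.
Expected number = 0.3450 × 798 = 275.31 ≈ 275.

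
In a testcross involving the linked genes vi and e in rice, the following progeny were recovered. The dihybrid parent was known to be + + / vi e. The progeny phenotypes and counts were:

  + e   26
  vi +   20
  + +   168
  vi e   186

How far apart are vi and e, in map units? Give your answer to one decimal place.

The recombinant classes are + e and vi +: 26 + 20 = 46.
Recombination frequency = 46/400 = 0.1150 ≈ 11.5%, i.e. 11.5 map units.

11.5 map units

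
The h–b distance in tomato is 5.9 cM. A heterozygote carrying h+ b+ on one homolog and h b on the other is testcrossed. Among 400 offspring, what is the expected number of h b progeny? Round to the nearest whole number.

A map distance of 5.9 cM corresponds to a recombination frequency of 0.059.
The F1 is h+ b+ / h b, so h b is a parental gamete class with expected frequency (1 − r)/2 = 0.941/2 = 0.4705.
Expected number = 0.4705 × 400 = 188.20 ≈ 188.

188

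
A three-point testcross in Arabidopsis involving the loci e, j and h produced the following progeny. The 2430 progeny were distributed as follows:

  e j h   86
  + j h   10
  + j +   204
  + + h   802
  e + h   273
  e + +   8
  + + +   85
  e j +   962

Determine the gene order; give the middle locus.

j

The two most frequent reciprocal classes, e j + and + + h, are the parental types, so the F1 was e j + / + + h.
The two rarest classes, e + + and + j h, are the double crossovers. Comparing them with the parentals, only the j allele has switched, so j is the middle locus and the order is h – j – e.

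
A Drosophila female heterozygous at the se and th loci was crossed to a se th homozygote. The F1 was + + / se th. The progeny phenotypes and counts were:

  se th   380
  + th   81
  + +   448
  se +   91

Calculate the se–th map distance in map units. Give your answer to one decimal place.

17.2 map units

The recombinant classes are + th and se +: 81 + 91 = 172.
Recombination frequency = 172/1000 = 0.1720 ≈ 17.2%, i.e. 17.2 map units.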